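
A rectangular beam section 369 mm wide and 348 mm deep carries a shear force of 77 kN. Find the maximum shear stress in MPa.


A = b * h = 369 * 348 = 128412 mm^2
V = 77 kN = 77000.0 N
tau_max = 1.5 * V / A = 1.5 * 77000.0 / 128412
= 0.8994 MPa

0.8994 MPa


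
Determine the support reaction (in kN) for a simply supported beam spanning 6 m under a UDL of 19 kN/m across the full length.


Total load = w * L = 19 * 6 = 114 kN
By symmetry, each reaction R = total / 2 = 114 / 2 = 57.0 kN

57.0 kN


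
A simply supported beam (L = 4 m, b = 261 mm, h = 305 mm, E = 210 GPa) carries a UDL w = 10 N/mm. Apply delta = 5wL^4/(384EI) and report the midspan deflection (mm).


I = 261 * 305^3 / 12 = 617104593.75 mm^4
L = 4000.0 mm, w = 10 N/mm, E = 210000.0 MPa
delta = 5 * w * L^4 / (384 * E * I)
= 5 * 10 * 4000.0^4 / (384 * 210000.0 * 617104593.75)
= 0.2572 mm

0.2572 mm


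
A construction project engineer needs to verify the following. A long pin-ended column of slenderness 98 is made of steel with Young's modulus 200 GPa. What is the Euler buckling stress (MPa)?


sigma_cr = pi^2 * E / lambda^2
= 9.8696 * 200000.0 / 98^2
= 9.8696 * 200000.0 / 9604
= 205.5311 MPa

205.5311 MPa


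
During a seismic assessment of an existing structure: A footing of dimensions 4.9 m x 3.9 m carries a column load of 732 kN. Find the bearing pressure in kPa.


A = 4.9 * 3.9 = 19.11 m^2
q = P / A = 732 / 19.11
= 38.3046 kPa

38.3046 kPa


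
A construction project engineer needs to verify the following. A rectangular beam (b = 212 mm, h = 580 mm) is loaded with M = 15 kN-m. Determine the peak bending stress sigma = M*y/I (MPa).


I = b * h^3 / 12 = 212 * 580^3 / 12 = 3446978666.67 mm^4
y = h / 2 = 580 / 2 = 290.0 mm
M = 15 kN-m = 15000000.0 N-mm
sigma = M * y / I = 15000000.0 * 290.0 / 3446978666.67
= 1.26 MPa

1.26 MPa


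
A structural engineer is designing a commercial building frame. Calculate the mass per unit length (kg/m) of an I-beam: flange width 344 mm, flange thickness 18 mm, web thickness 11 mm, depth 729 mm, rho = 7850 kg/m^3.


A_flanges = 2 * 344 * 18 = 12384 mm^2
A_web = (729 - 2 * 18) * 11 = 7623 mm^2
A_total = 12384 + 7623 = 20007 mm^2 = 0.020007 m^2
Weight = rho * A = 7850 * 0.020007 = 157.0549 kg/m

157.0549 kg/m


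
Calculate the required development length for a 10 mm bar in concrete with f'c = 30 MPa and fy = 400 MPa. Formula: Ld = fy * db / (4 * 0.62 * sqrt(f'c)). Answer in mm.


Ld = (fy * db) / (4 * 0.62 * sqrt(f'c))
= (400 * 10) / (4 * 0.62 * sqrt(30))
= 4000 / 13.5835
= 294.47 mm

294.47 mm


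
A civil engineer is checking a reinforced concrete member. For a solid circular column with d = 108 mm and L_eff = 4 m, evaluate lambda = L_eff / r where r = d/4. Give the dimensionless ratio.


Radius of gyration r = d / 4 = 108 / 4 = 27.0 mm
L_eff = 4000.0 mm
Slenderness ratio = L / r = 4000.0 / 27.0 = 148.15 (dimensionless)

148.15 (dimensionless)


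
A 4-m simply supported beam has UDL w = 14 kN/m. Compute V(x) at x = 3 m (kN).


R_A = w * L / 2 = 14 * 4 / 2 = 28.0 kN
V(x) = R_A - w * x = 28.0 - 14 * 3
= -14.0 kN

-14.0 kN


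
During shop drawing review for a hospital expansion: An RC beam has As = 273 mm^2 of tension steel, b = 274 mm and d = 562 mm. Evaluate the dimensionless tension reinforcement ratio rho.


rho = As / (b * d)
= 273 / (274 * 562)
= 273 / 153988
= 0.001773 (dimensionless)

0.001773 (dimensionless)


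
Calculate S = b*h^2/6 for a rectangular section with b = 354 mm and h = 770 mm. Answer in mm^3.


S = b * h^2 / 6
= 354 * 770^2 / 6
= 354 * 592900 / 6
= 34981100.0 mm^3

34981100.0 mm^3


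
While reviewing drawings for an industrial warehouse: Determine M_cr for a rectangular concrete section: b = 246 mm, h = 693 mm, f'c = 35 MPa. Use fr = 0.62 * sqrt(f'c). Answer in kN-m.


fr = 0.62 * sqrt(35) = 0.62 * 5.9161 = 3.668 MPa
I = 246 * 693^3 / 12 = 6822657418.5 mm^4
y_t = 346.5 mm
M_cr = fr * I / y_t = 3.668 * 6822657418.5 / 346.5 N-mm
= 72.2231 kN-m

72.2231 kN-m


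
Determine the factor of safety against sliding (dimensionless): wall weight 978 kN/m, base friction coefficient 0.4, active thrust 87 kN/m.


Resisting force = mu * W = 0.4 * 978 = 391.2 kN/m
FOS = Resisting / Driving = 391.2 / 87
= 4.4966 (dimensionless)

4.4966 (dimensionless)


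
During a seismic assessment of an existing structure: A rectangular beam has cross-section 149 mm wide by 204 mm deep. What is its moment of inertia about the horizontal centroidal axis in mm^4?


I = b * h^3 / 12
= 149 * 204^3 / 12
= 149 * 8489664 / 12
= 105413328.0 mm^4

105413328.0 mm^4


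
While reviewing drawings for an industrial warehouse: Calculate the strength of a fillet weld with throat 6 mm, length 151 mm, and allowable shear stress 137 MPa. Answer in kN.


Strength = throat * length * allowable stress
= 6 * 151 * 137 N
= 124122 N
= 124.12 kN

124.12 kN


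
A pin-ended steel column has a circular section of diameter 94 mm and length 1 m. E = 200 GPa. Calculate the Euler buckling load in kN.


I = pi * d^4 / 64 = 3832492.5 mm^4
L = 1000.0 mm
P_cr = pi^2 * E * I / L^2
= 9.8696 * 200000.0 * 3832492.5 / 1000.0^2
= 7565036.96 N = 7565.037 kN

7565.037 kN


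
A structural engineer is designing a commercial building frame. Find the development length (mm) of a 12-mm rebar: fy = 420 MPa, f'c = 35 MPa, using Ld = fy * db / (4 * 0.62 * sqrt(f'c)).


Ld = (fy * db) / (4 * 0.62 * sqrt(f'c))
= (420 * 12) / (4 * 0.62 * sqrt(35))
= 5040 / 14.6719
= 343.51 mm

343.51 mm


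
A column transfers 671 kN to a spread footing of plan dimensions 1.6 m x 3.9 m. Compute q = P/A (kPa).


A = 1.6 * 3.9 = 6.24 m^2
q = P / A = 671 / 6.24
= 107.5321 kPa

107.5321 kPa


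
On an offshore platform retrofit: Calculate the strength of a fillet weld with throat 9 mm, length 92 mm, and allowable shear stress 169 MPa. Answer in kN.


Strength = throat * length * allowable stress
= 9 * 92 * 169 N
= 139932 N
= 139.93 kN

139.93 kN


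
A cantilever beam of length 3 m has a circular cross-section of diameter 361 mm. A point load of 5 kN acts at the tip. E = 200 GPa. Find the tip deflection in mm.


I = pi * d^4 / 64 = pi * 361^4 / 64 = 833678701.27 mm^4
L = 3000.0 mm, P = 5000.0 N, E = 200000.0 MPa
delta = P * L^3 / (3 * E * I)
= 5000.0 * 3000.0^3 / (3 * 200000.0 * 833678701.27)
= 0.2699 mm

0.2699 mm


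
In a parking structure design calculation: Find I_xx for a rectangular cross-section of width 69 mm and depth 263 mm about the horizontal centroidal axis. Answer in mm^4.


I = b * h^3 / 12
= 69 * 263^3 / 12
= 69 * 18191447 / 12
= 104600820.25 mm^4

104600820.25 mm^4


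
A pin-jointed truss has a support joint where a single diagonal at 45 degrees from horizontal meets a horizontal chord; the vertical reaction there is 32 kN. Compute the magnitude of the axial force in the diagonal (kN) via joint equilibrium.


At the joint, only the diagonal has a vertical component, so vertical equilibrium gives:
F * sin(45) = 32
F = 32 / sin(45)
= 32 / 0.707107
= 45.25 kN

45.25 kN


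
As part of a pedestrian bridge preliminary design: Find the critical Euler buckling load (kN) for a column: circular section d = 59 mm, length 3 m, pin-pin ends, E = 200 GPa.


I = pi * d^4 / 64 = 594809.57 mm^4
L = 3000.0 mm
P_cr = pi^2 * E * I / L^2
= 9.8696 * 200000.0 * 594809.57 / 3000.0^2
= 130456.34 N = 130.4563 kN

130.4563 kN


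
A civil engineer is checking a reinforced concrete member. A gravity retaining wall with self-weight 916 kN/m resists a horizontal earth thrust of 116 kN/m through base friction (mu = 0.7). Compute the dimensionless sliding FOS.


Resisting force = mu * W = 0.7 * 916 = 641.2 kN/m
FOS = Resisting / Driving = 641.2 / 116
= 5.5276 (dimensionless)

5.5276 (dimensionless)


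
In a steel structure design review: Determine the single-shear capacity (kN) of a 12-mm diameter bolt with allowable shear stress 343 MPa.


A = pi * d^2 / 4 = pi * 12^2 / 4 = 113.0973 mm^2
V = f_v * A / 1000 = 343 * 113.0973 / 1000
= 38.7924 kN

38.7924 kN


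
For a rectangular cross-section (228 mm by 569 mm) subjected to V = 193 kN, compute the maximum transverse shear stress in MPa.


A = b * h = 228 * 569 = 129732 mm^2
V = 193 kN = 193000.0 N
tau_max = 1.5 * V / A = 1.5 * 193000.0 / 129732
= 2.2315 MPa

2.2315 MPa


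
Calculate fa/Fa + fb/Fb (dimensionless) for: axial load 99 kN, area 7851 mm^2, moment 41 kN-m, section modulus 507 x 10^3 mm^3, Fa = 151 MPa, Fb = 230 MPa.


f_a = P / A = 99000.0 / 7851 = 12.6099 MPa
f_b = M / S = 41000000.0 / 507000.0 = 80.8679 MPa
Ratio = f_a / Fa + f_b / Fb
= 12.6099 / 151 + 80.8679 / 230
= 0.4351 (dimensionless)

0.4351 (dimensionless)


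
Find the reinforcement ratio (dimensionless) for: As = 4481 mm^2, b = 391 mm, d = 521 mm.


rho = As / (b * d)
= 4481 / (391 * 521)
= 4481 / 203711
= 0.021997 (dimensionless)

0.021997 (dimensionless)


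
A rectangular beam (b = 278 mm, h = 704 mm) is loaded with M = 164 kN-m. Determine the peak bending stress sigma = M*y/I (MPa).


I = b * h^3 / 12 = 278 * 704^3 / 12 = 8083166549.33 mm^4
y = h / 2 = 704 / 2 = 352.0 mm
M = 164 kN-m = 164000000.0 N-mm
sigma = M * y / I = 164000000.0 * 352.0 / 8083166549.33
= 7.14 MPa

7.14 MPa


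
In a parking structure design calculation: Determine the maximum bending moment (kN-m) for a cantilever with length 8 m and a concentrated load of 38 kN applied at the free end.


For a cantilever with a point load at the free end:
M_max = P * L = 38 * 8 = 304 kN-m

304 kN-m


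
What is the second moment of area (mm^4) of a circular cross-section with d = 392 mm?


r = d / 2 = 392 / 2 = 196.0 mm
I = pi * r^4 / 4 = pi * 196.0^4 / 4
= 1159082014.14 mm^4

1159082014.14 mm^4


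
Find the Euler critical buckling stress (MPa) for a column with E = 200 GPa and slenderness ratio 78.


sigma_cr = pi^2 * E / lambda^2
= 9.8696 * 200000.0 / 78^2
= 9.8696 * 200000.0 / 6084
= 324.4446 MPa

324.4446 MPa


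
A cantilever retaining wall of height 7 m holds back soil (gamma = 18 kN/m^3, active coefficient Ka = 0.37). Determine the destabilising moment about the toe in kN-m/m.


Pa = 0.5 * Ka * gamma * H^2
= 0.5 * 0.37 * 18 * 7^2
= 163.17 kN/m
Arm = H / 3 = 7 / 3 = 2.3333 m
Mo = Pa * arm = Pa * H / 3 = 163.17 * 7 / 3 = 380.73 kN-m/m

380.73 kN-m/m


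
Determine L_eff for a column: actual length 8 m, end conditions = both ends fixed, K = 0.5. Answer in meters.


L_eff = K * L
= 0.5 * 8
= 4.0 m

4.0 m


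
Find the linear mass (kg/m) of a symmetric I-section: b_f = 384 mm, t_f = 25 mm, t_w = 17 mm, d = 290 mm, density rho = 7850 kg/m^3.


A_flanges = 2 * 384 * 25 = 19200 mm^2
A_web = (290 - 2 * 25) * 17 = 4080 mm^2
A_total = 19200 + 4080 = 23280 mm^2 = 0.023280 m^2
Weight = rho * A = 7850 * 0.023280 = 182.748 kg/m

182.748 kg/m


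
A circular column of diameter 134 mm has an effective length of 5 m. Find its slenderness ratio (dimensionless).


Radius of gyration r = d / 4 = 134 / 4 = 33.5 mm
L_eff = 5000.0 mm
Slenderness ratio = L / r = 5000.0 / 33.5 = 149.25 (dimensionless)

149.25 (dimensionless)


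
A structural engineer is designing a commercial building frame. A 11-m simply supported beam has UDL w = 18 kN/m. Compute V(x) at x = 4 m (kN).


R_A = w * L / 2 = 18 * 11 / 2 = 99.0 kN
V(x) = R_A - w * x = 99.0 - 18 * 4
= 27.0 kN

27.0 kN


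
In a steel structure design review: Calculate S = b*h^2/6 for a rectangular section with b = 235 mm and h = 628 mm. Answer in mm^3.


S = b * h^2 / 6
= 235 * 628^2 / 6
= 235 * 394384 / 6
= 15446706.67 mm^3

15446706.67 mm^3


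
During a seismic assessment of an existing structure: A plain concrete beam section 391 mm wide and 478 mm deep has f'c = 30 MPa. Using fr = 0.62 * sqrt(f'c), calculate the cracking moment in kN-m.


fr = 0.62 * sqrt(30) = 0.62 * 5.4772 = 3.3959 MPa
I = 391 * 478^3 / 12 = 3558600219.33 mm^4
y_t = 239.0 mm
M_cr = fr * I / y_t = 3.3959 * 3558600219.33 / 239.0 N-mm
= 50.5631 kN-m

50.5631 kN-m


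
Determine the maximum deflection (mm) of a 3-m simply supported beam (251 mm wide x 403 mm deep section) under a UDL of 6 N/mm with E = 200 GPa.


I = 251 * 403^3 / 12 = 1369013131.42 mm^4
L = 3000.0 mm, w = 6 N/mm, E = 200000.0 MPa
delta = 5 * w * L^4 / (384 * E * I)
= 5 * 6 * 3000.0^4 / (384 * 200000.0 * 1369013131.42)
= 0.0231 mm

0.0231 mm


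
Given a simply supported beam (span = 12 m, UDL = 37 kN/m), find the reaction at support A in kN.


Total load = w * L = 37 * 12 = 444 kN
By symmetry, each reaction R = total / 2 = 444 / 2 = 222.0 kN

222.0 kN


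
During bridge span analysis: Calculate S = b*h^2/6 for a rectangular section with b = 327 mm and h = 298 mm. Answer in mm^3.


S = b * h^2 / 6
= 327 * 298^2 / 6
= 327 * 88804 / 6
= 4839818.0 mm^3

4839818.0 mm^3


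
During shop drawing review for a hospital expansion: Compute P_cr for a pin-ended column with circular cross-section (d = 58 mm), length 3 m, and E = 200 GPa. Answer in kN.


I = pi * d^4 / 64 = 555497.2 mm^4
L = 3000.0 mm
P_cr = pi^2 * E * I / L^2
= 9.8696 * 200000.0 * 555497.2 / 3000.0^2
= 121834.17 N = 121.8342 kN

121.8342 kN


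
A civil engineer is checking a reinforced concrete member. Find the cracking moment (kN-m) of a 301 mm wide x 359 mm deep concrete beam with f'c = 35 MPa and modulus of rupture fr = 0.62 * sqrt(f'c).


fr = 0.62 * sqrt(35) = 0.62 * 5.9161 = 3.668 MPa
I = 301 * 359^3 / 12 = 1160562664.92 mm^4
y_t = 179.5 mm
M_cr = fr * I / y_t = 3.668 * 1160562664.92 / 179.5 N-mm
= 23.7154 kN-m

23.7154 kN-m


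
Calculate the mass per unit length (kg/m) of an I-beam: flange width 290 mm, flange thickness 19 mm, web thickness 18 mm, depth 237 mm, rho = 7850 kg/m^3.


A_flanges = 2 * 290 * 19 = 11020 mm^2
A_web = (237 - 2 * 19) * 18 = 3582 mm^2
A_total = 11020 + 3582 = 14602 mm^2 = 0.014602 m^2
Weight = rho * A = 7850 * 0.014602 = 114.6257 kg/m

114.6257 kg/m


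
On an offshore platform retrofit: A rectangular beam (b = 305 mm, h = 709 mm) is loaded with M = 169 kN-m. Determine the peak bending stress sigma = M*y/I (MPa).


I = b * h^3 / 12 = 305 * 709^3 / 12 = 9058521070.42 mm^4
y = h / 2 = 709 / 2 = 354.5 mm
M = 169 kN-m = 169000000.0 N-mm
sigma = M * y / I = 169000000.0 * 354.5 / 9058521070.42
= 6.61 MPa

6.61 MPa


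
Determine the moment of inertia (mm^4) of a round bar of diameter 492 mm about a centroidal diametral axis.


r = d / 2 = 492 / 2 = 246.0 mm
I = pi * r^4 / 4 = pi * 246.0^4 / 4
= 2876274359.48 mm^4

2876274359.48 mm^4


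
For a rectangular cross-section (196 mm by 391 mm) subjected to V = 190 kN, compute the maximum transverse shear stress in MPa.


A = b * h = 196 * 391 = 76636 mm^2
V = 190 kN = 190000.0 N
tau_max = 1.5 * V / A = 1.5 * 190000.0 / 76636
= 3.7189 MPa

3.7189 MPa


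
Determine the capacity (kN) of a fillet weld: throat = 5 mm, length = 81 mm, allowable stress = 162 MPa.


Strength = throat * length * allowable stress
= 5 * 81 * 162 N
= 65610 N
= 65.61 kN

65.61 kN


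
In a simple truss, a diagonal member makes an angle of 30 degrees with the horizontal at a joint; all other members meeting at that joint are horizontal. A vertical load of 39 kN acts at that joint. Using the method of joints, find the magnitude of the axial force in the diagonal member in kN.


At the joint, only the diagonal has a vertical component, so vertical equilibrium gives:
F * sin(30) = 39
F = 39 / sin(30)
= 39 / 0.5
= 78.0 kN

78.0 kN


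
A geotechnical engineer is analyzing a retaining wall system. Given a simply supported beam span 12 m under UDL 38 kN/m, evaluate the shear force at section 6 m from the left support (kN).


R_A = w * L / 2 = 38 * 12 / 2 = 228.0 kN
V(x) = R_A - w * x = 228.0 - 38 * 6
= 0.0 kN

0.0 kN


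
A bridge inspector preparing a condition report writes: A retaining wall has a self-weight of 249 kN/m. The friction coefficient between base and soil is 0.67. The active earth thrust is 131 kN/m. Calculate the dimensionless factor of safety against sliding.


Resisting force = mu * W = 0.67 * 249 = 166.83 kN/m
FOS = Resisting / Driving = 166.83 / 131
= 1.2735 (dimensionless)

1.2735 (dimensionless)


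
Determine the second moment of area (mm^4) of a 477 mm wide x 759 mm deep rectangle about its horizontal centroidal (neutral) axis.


I = b * h^3 / 12
= 477 * 759^3 / 12
= 477 * 437245479 / 12
= 17380507790.25 mm^4

17380507790.25 mm^4


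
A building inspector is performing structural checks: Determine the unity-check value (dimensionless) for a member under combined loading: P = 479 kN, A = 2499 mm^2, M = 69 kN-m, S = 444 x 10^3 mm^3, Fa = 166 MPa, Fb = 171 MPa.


f_a = P / A = 479000.0 / 2499 = 191.6767 MPa
f_b = M / S = 69000000.0 / 444000.0 = 155.4054 MPa
Ratio = f_a / Fa + f_b / Fb
= 191.6767 / 166 + 155.4054 / 171
= 2.0635 (dimensionless)

2.0635 (dimensionless)


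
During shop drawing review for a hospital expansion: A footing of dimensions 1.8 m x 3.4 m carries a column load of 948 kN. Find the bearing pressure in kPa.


A = 1.8 * 3.4 = 6.12 m^2
q = P / A = 948 / 6.12
= 154.902 kPa

154.902 kPa


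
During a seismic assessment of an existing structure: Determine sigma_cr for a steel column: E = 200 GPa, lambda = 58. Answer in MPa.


sigma_cr = pi^2 * E / lambda^2
= 9.8696 * 200000.0 / 58^2
= 9.8696 * 200000.0 / 3364
= 586.7779 MPa

586.7779 MPa


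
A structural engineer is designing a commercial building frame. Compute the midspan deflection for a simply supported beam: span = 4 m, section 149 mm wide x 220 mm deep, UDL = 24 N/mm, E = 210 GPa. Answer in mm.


I = 149 * 220^3 / 12 = 132212666.67 mm^4
L = 4000.0 mm, w = 24 N/mm, E = 210000.0 MPa
delta = 5 * w * L^4 / (384 * E * I)
= 5 * 24 * 4000.0^4 / (384 * 210000.0 * 132212666.67)
= 2.8814 mm

2.8814 mm


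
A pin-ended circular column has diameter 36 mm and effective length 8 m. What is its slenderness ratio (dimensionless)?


Radius of gyration r = d / 4 = 36 / 4 = 9.0 mm
L_eff = 8000.0 mm
Slenderness ratio = L / r = 8000.0 / 9.0 = 888.89 (dimensionless)

888.89 (dimensionless)


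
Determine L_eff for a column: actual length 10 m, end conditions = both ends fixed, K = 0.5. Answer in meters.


L_eff = K * L
= 0.5 * 10
= 5.0 m

5.0 m


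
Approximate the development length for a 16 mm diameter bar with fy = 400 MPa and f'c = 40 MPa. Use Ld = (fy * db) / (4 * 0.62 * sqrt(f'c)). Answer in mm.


Ld = (fy * db) / (4 * 0.62 * sqrt(f'c))
= (400 * 16) / (4 * 0.62 * sqrt(40))
= 6400 / 15.6849
= 408.04 mm

408.04 mm


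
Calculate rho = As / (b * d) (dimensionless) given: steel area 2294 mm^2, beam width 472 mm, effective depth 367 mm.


rho = As / (b * d)
= 2294 / (472 * 367)
= 2294 / 173224
= 0.013243 (dimensionless)

0.013243 (dimensionless)


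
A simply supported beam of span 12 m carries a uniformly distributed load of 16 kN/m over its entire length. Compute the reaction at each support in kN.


Total load = w * L = 16 * 12 = 192 kN
By symmetry, each reaction R = total / 2 = 192 / 2 = 96.0 kN

96.0 kN


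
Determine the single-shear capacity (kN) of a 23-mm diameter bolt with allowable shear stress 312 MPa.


A = pi * d^2 / 4 = pi * 23^2 / 4 = 415.4756 mm^2
V = f_v * A / 1000 = 312 * 415.4756 / 1000
= 129.6284 kN

129.6284 kN


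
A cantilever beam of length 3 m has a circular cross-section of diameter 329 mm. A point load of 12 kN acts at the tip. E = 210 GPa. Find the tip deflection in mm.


I = pi * d^4 / 64 = pi * 329^4 / 64 = 575113405.09 mm^4
L = 3000.0 mm, P = 12000.0 N, E = 210000.0 MPa
delta = P * L^3 / (3 * E * I)
= 12000.0 * 3000.0^3 / (3 * 210000.0 * 575113405.09)
= 0.8942 mm

0.8942 mm


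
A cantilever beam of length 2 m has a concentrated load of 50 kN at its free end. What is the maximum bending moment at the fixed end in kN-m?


For a cantilever with a point load at the free end:
M_max = P * L = 50 * 2 = 100 kN-m

100 kN-m


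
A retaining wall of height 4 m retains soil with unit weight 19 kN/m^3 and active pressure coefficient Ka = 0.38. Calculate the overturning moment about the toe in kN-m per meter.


Pa = 0.5 * Ka * gamma * H^2
= 0.5 * 0.38 * 19 * 4^2
= 57.76 kN/m
Arm = H / 3 = 4 / 3 = 1.3333 m
Mo = Pa * arm = Pa * H / 3 = 57.76 * 4 / 3 = 77.0133 kN-m/m

77.0133 kN-m/m


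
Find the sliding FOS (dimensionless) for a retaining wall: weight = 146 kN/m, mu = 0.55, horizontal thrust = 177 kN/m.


Resisting force = mu * W = 0.55 * 146 = 80.3 kN/m
FOS = Resisting / Driving = 80.3 / 177
= 0.4537 (dimensionless)

0.4537 (dimensionless)


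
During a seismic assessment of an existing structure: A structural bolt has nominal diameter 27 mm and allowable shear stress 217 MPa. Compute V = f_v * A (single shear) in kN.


A = pi * d^2 / 4 = pi * 27^2 / 4 = 572.5553 mm^2
V = f_v * A / 1000 = 217 * 572.5553 / 1000
= 124.2445 kN

124.2445 kN


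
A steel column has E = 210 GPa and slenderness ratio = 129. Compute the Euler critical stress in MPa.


sigma_cr = pi^2 * E / lambda^2
= 9.8696 * 210000.0 / 129^2
= 9.8696 * 210000.0 / 16641
= 124.5488 MPa

124.5488 MPa


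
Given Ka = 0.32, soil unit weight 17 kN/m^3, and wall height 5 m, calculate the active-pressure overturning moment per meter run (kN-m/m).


Pa = 0.5 * Ka * gamma * H^2
= 0.5 * 0.32 * 17 * 5^2
= 68.0 kN/m
Arm = H / 3 = 5 / 3 = 1.6667 m
Mo = Pa * arm = Pa * H / 3 = 68.0 * 5 / 3 = 113.3333 kN-m/m

113.3333 kN-m/m


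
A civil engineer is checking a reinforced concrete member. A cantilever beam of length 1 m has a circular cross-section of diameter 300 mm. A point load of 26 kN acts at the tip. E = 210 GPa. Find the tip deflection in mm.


I = pi * d^4 / 64 = pi * 300^4 / 64 = 397607820.22 mm^4
L = 1000.0 mm, P = 26000.0 N, E = 210000.0 MPa
delta = P * L^3 / (3 * E * I)
= 26000.0 * 1000.0^3 / (3 * 210000.0 * 397607820.22)
= 0.1038 mm

0.1038 mm


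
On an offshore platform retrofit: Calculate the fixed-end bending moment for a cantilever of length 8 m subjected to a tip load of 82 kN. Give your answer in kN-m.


For a cantilever with a point load at the free end:
M_max = P * L = 82 * 8 = 656 kN-m

656 kN-m


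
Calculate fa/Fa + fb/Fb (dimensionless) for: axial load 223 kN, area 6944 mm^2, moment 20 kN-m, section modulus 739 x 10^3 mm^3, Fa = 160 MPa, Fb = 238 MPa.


f_a = P / A = 223000.0 / 6944 = 32.1141 MPa
f_b = M / S = 20000000.0 / 739000.0 = 27.0636 MPa
Ratio = f_a / Fa + f_b / Fb
= 32.1141 / 160 + 27.0636 / 238
= 0.3144 (dimensionless)

0.3144 (dimensionless)


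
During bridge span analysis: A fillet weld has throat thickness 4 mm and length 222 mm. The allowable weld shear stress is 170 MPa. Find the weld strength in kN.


Strength = throat * length * allowable stress
= 4 * 222 * 170 N
= 150960 N
= 150.96 kN

150.96 kN


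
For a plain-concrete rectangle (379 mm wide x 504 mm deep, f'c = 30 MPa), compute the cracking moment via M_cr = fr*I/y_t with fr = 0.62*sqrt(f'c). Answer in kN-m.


fr = 0.62 * sqrt(30) = 0.62 * 5.4772 = 3.3959 MPa
I = 379 * 504^3 / 12 = 4043426688.0 mm^4
y_t = 252.0 mm
M_cr = fr * I / y_t = 3.3959 * 4043426688.0 / 252.0 N-mm
= 54.4881 kN-m

54.4881 kN-m


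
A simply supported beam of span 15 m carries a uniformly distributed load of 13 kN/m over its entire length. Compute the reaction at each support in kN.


Total load = w * L = 13 * 15 = 195 kN
By symmetry, each reaction R = total / 2 = 195 / 2 = 97.5 kN

97.5 kN


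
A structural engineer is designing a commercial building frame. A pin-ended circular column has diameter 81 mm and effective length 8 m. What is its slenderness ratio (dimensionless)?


Radius of gyration r = d / 4 = 81 / 4 = 20.25 mm
L_eff = 8000.0 mm
Slenderness ratio = L / r = 8000.0 / 20.25 = 395.06 (dimensionless)

395.06 (dimensionless)


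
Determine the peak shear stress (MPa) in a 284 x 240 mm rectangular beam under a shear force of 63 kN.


A = b * h = 284 * 240 = 68160 mm^2
V = 63 kN = 63000.0 N
tau_max = 1.5 * V / A = 1.5 * 63000.0 / 68160
= 1.3864 MPa

1.3864 MPa


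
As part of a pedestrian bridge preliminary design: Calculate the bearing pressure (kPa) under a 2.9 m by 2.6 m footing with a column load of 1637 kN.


A = 2.9 * 2.6 = 7.54 m^2
q = P / A = 1637 / 7.54
= 217.1088 kPa

217.1088 kPa


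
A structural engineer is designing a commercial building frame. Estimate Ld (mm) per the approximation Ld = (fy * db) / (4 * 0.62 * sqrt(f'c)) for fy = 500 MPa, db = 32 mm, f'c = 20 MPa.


Ld = (fy * db) / (4 * 0.62 * sqrt(f'c))
= (500 * 32) / (4 * 0.62 * sqrt(20))
= 16000 / 11.0909
= 1442.62 mm

1442.62 mm


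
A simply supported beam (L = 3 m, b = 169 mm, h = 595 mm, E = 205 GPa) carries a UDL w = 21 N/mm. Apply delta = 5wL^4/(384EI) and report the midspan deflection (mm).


I = 169 * 595^3 / 12 = 2966581989.58 mm^4
L = 3000.0 mm, w = 21 N/mm, E = 205000.0 MPa
delta = 5 * w * L^4 / (384 * E * I)
= 5 * 21 * 3000.0^4 / (384 * 205000.0 * 2966581989.58)
= 0.0364 mm

0.0364 mm


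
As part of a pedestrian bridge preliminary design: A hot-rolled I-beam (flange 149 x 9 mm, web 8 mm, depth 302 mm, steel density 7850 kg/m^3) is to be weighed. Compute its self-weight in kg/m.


A_flanges = 2 * 149 * 9 = 2682 mm^2
A_web = (302 - 2 * 9) * 8 = 2272 mm^2
A_total = 2682 + 2272 = 4954 mm^2 = 0.004954 m^2
Weight = rho * A = 7850 * 0.004954 = 38.8889 kg/m

38.8889 kg/m


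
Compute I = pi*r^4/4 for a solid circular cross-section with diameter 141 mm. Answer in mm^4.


r = d / 2 = 141 / 2 = 70.5 mm
I = pi * r^4 / 4 = pi * 70.5^4 / 4
= 19401993.26 mm^4

19401993.26 mm^4


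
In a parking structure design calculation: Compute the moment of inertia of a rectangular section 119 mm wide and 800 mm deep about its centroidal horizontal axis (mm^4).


I = b * h^3 / 12
= 119 * 800^3 / 12
= 119 * 512000000 / 12
= 5077333333.33 mm^4

5077333333.33 mm^4


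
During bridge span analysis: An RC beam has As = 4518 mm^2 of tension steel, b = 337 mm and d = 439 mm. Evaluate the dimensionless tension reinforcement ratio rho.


rho = As / (b * d)
= 4518 / (337 * 439)
= 4518 / 147943
= 0.030539 (dimensionless)

0.030539 (dimensionless)


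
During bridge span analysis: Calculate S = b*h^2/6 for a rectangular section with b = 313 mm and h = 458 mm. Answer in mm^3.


S = b * h^2 / 6
= 313 * 458^2 / 6
= 313 * 209764 / 6
= 10942688.67 mm^3

10942688.67 mm^3


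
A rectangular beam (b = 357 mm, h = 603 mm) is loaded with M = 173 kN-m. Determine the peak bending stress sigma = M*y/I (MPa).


I = b * h^3 / 12 = 357 * 603^3 / 12 = 6522872753.25 mm^4
y = h / 2 = 603 / 2 = 301.5 mm
M = 173 kN-m = 173000000.0 N-mm
sigma = M * y / I = 173000000.0 * 301.5 / 6522872753.25
= 8.0 MPa

8.0 MPa


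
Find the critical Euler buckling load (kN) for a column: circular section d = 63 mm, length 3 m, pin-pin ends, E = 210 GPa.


I = pi * d^4 / 64 = 773271.66 mm^4
L = 3000.0 mm
P_cr = pi^2 * E * I / L^2
= 9.8696 * 210000.0 * 773271.66 / 3000.0^2
= 178077.33 N = 178.0773 kN

178.0773 kN


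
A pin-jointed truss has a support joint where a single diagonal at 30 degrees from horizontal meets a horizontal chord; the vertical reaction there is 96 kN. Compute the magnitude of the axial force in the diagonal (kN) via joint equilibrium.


At the joint, only the diagonal has a vertical component, so vertical equilibrium gives:
F * sin(30) = 96
F = 96 / sin(30)
= 96 / 0.5
= 192.0 kN

192.0 kN


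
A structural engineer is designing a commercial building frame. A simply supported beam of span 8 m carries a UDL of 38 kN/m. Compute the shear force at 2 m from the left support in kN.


R_A = w * L / 2 = 38 * 8 / 2 = 152.0 kN
V(x) = R_A - w * x = 152.0 - 38 * 2
= 76.0 kN

76.0 kN


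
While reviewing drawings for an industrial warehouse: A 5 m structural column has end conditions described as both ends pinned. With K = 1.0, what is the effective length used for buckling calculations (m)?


L_eff = K * L
= 1.0 * 5
= 5.0 m

5.0 m


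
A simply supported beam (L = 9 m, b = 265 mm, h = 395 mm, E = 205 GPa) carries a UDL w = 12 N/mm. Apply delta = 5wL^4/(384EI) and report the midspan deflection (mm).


I = 265 * 395^3 / 12 = 1360993072.92 mm^4
L = 9000.0 mm, w = 12 N/mm, E = 205000.0 MPa
delta = 5 * w * L^4 / (384 * E * I)
= 5 * 12 * 9000.0^4 / (384 * 205000.0 * 1360993072.92)
= 3.6743 mm

3.6743 mm


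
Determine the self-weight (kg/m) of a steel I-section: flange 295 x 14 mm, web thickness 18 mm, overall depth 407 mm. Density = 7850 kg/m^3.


A_flanges = 2 * 295 * 14 = 8260 mm^2
A_web = (407 - 2 * 14) * 18 = 6822 mm^2
A_total = 8260 + 6822 = 15082 mm^2 = 0.015082 m^2
Weight = rho * A = 7850 * 0.015082 = 118.3937 kg/m

118.3937 kg/m


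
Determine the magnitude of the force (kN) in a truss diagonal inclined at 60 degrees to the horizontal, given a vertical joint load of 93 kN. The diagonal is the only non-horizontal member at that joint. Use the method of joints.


At the joint, only the diagonal has a vertical component, so vertical equilibrium gives:
F * sin(60) = 93
F = 93 / sin(60)
= 93 / 0.866025
= 107.39 kN

107.39 kN


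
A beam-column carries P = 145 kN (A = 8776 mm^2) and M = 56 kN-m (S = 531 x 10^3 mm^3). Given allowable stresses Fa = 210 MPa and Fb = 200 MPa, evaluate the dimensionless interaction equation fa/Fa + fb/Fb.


f_a = P / A = 145000.0 / 8776 = 16.5223 MPa
f_b = M / S = 56000000.0 / 531000.0 = 105.4614 MPa
Ratio = f_a / Fa + f_b / Fb
= 16.5223 / 210 + 105.4614 / 200
= 0.606 (dimensionless)

0.606 (dimensionless)


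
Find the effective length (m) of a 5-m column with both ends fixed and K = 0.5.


L_eff = K * L
= 0.5 * 5
= 2.5 m

2.5 m


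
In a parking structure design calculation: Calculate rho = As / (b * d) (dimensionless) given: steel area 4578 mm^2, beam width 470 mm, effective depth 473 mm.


rho = As / (b * d)
= 4578 / (470 * 473)
= 4578 / 222310
= 0.020593 (dimensionless)

0.020593 (dimensionless)


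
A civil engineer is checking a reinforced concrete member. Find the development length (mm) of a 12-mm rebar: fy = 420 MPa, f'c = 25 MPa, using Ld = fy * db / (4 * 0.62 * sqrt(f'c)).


Ld = (fy * db) / (4 * 0.62 * sqrt(f'c))
= (420 * 12) / (4 * 0.62 * sqrt(25))
= 5040 / 12.4
= 406.45 mm

406.45 mm


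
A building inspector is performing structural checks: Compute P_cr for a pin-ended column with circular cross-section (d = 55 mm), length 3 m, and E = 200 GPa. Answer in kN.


I = pi * d^4 / 64 = 449180.25 mm^4
L = 3000.0 mm
P_cr = pi^2 * E * I / L^2
= 9.8696 * 200000.0 * 449180.25 / 3000.0^2
= 98516.25 N = 98.5163 kN

98.5163 kN


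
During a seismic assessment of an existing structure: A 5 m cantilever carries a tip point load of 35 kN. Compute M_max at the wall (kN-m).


For a cantilever with a point load at the free end:
M_max = P * L = 35 * 5 = 175 kN-m

175 kN-m


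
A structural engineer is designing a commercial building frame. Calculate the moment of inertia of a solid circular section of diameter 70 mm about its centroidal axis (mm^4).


r = d / 2 = 70 / 2 = 35.0 mm
I = pi * r^4 / 4 = pi * 35.0^4 / 4
= 1178588.12 mm^4

1178588.12 mm^4


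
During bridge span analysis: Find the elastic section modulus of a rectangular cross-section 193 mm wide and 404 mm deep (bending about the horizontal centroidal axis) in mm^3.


S = b * h^2 / 6
= 193 * 404^2 / 6
= 193 * 163216 / 6
= 5250114.67 mm^3

5250114.67 mm^3


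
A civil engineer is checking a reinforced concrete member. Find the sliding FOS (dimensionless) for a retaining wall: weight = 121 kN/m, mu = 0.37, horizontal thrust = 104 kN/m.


Resisting force = mu * W = 0.37 * 121 = 44.77 kN/m
FOS = Resisting / Driving = 44.77 / 104
= 0.4305 (dimensionless)

0.4305 (dimensionless)


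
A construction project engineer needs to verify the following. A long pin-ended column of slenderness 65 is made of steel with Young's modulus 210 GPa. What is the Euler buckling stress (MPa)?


sigma_cr = pi^2 * E / lambda^2
= 9.8696 * 210000.0 / 65^2
= 9.8696 * 210000.0 / 4225
= 490.5602 MPa

490.5602 MPa


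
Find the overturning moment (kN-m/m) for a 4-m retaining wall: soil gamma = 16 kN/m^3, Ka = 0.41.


Pa = 0.5 * Ka * gamma * H^2
= 0.5 * 0.41 * 16 * 4^2
= 52.48 kN/m
Arm = H / 3 = 4 / 3 = 1.3333 m
Mo = Pa * arm = Pa * H / 3 = 52.48 * 4 / 3 = 69.9733 kN-m/m

69.9733 kN-m/m


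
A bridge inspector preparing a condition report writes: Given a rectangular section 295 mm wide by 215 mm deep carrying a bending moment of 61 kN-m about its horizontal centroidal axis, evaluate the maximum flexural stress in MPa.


I = b * h^3 / 12 = 295 * 215^3 / 12 = 244318385.42 mm^4
y = h / 2 = 215 / 2 = 107.5 mm
M = 61 kN-m = 61000000.0 N-mm
sigma = M * y / I = 61000000.0 * 107.5 / 244318385.42
= 26.84 MPa

26.84 MPa


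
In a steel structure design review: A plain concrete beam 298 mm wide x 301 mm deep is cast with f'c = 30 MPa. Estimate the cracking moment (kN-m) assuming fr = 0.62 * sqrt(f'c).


fr = 0.62 * sqrt(30) = 0.62 * 5.4772 = 3.3959 MPa
I = 298 * 301^3 / 12 = 677227374.83 mm^4
y_t = 150.5 mm
M_cr = fr * I / y_t = 3.3959 * 677227374.83 / 150.5 N-mm
= 15.2809 kN-m

15.2809 kN-m


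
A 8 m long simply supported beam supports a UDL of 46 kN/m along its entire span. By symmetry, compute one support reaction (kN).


Total load = w * L = 46 * 8 = 368 kN
By symmetry, each reaction R = total / 2 = 368 / 2 = 184.0 kN

184.0 kN


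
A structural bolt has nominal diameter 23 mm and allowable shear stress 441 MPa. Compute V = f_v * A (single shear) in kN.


A = pi * d^2 / 4 = pi * 23^2 / 4 = 415.4756 mm^2
V = f_v * A / 1000 = 441 * 415.4756 / 1000
= 183.2248 kN

183.2248 kN


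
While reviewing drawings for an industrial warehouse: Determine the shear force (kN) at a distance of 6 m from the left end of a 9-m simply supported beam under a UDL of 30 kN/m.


R_A = w * L / 2 = 30 * 9 / 2 = 135.0 kN
V(x) = R_A - w * x = 135.0 - 30 * 6
= -45.0 kN

-45.0 kN


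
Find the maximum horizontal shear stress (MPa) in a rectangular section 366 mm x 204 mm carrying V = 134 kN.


A = b * h = 366 * 204 = 74664 mm^2
V = 134 kN = 134000.0 N
tau_max = 1.5 * V / A = 1.5 * 134000.0 / 74664
= 2.6921 MPa

2.6921 MPa


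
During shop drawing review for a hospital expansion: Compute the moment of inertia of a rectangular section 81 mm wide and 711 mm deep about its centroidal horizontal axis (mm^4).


I = b * h^3 / 12
= 81 * 711^3 / 12
= 81 * 359425431 / 12
= 2426121659.25 mm^4

2426121659.25 mm^4


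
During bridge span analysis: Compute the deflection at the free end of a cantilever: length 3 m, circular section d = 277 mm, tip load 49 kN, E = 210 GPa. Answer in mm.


I = pi * d^4 / 64 = pi * 277^4 / 64 = 288994099.02 mm^4
L = 3000.0 mm, P = 49000.0 N, E = 210000.0 MPa
delta = P * L^3 / (3 * E * I)
= 49000.0 * 3000.0^3 / (3 * 210000.0 * 288994099.02)
= 7.2666 mm

7.2666 mm


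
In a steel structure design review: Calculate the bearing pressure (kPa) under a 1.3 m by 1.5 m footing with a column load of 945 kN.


A = 1.3 * 1.5 = 1.95 m^2
q = P / A = 945 / 1.95
= 484.6154 kPa

484.6154 kPa


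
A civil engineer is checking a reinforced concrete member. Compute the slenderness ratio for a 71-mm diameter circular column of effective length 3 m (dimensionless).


Radius of gyration r = d / 4 = 71 / 4 = 17.75 mm
L_eff = 3000.0 mm
Slenderness ratio = L / r = 3000.0 / 17.75 = 169.01 (dimensionless)

169.01 (dimensionless)


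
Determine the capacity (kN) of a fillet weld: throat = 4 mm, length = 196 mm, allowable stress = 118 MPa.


Strength = throat * length * allowable stress
= 4 * 196 * 118 N
= 92512 N
= 92.51 kN

92.51 kN


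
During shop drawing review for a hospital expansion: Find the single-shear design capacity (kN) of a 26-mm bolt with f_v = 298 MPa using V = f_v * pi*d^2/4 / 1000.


A = pi * d^2 / 4 = pi * 26^2 / 4 = 530.9292 mm^2
V = f_v * A / 1000 = 298 * 530.9292 / 1000
= 158.2169 kN

158.2169 kN


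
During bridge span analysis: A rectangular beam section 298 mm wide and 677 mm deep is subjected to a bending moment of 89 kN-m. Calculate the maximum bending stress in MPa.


I = b * h^3 / 12 = 298 * 677^3 / 12 = 7705503536.17 mm^4
y = h / 2 = 677 / 2 = 338.5 mm
M = 89 kN-m = 89000000.0 N-mm
sigma = M * y / I = 89000000.0 * 338.5 / 7705503536.17
= 3.91 MPa

3.91 MPa


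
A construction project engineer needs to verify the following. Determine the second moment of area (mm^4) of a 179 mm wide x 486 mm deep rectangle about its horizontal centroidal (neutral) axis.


I = b * h^3 / 12
= 179 * 486^3 / 12
= 179 * 114791256 / 12
= 1712302902.0 mm^4

1712302902.0 mm^4


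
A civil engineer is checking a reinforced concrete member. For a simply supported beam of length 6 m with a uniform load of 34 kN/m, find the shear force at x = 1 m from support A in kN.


R_A = w * L / 2 = 34 * 6 / 2 = 102.0 kN
V(x) = R_A - w * x = 102.0 - 34 * 1
= 68.0 kN

68.0 kN


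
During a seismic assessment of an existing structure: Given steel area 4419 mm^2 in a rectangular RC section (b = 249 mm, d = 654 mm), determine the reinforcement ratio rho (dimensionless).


rho = As / (b * d)
= 4419 / (249 * 654)
= 4419 / 162846
= 0.027136 (dimensionless)

0.027136 (dimensionless)


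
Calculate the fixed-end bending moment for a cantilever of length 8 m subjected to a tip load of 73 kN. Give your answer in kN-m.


For a cantilever with a point load at the free end:
M_max = P * L = 73 * 8 = 584 kN-m

584 kN-m


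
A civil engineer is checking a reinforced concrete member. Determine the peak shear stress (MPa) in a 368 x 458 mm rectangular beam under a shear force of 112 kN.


A = b * h = 368 * 458 = 168544 mm^2
V = 112 kN = 112000.0 N
tau_max = 1.5 * V / A = 1.5 * 112000.0 / 168544
= 0.9968 MPa

0.9968 MPa


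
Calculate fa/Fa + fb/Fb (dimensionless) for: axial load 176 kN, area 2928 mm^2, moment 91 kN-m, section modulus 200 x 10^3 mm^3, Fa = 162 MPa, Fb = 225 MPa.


f_a = P / A = 176000.0 / 2928 = 60.1093 MPa
f_b = M / S = 91000000.0 / 200000.0 = 455.0 MPa
Ratio = f_a / Fa + f_b / Fb
= 60.1093 / 162 + 455.0 / 225
= 2.3933 (dimensionless)

2.3933 (dimensionless)


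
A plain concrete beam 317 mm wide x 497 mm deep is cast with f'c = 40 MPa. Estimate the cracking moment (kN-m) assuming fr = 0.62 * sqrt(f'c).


fr = 0.62 * sqrt(40) = 0.62 * 6.3246 = 3.9212 MPa
I = 317 * 497^3 / 12 = 3243001745.08 mm^4
y_t = 248.5 mm
M_cr = fr * I / y_t = 3.9212 * 3243001745.08 / 248.5 N-mm
= 51.1732 kN-m

51.1732 kN-m


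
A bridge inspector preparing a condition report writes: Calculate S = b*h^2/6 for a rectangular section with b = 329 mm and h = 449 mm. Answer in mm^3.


S = b * h^2 / 6
= 329 * 449^2 / 6
= 329 * 201601 / 6
= 11054454.83 mm^3

11054454.83 mm^3


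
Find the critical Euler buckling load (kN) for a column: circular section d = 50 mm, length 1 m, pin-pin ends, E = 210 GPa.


I = pi * d^4 / 64 = 306796.16 mm^4
L = 1000.0 mm
P_cr = pi^2 * E * I / L^2
= 9.8696 * 210000.0 * 306796.16 / 1000.0^2
= 635870.91 N = 635.8709 kN

635.8709 kN


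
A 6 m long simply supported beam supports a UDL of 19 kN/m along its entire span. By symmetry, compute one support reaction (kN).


Total load = w * L = 19 * 6 = 114 kN
By symmetry, each reaction R = total / 2 = 114 / 2 = 57.0 kN

57.0 kN


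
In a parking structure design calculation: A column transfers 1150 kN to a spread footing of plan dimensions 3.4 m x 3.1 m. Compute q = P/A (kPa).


A = 3.4 * 3.1 = 10.54 m^2
q = P / A = 1150 / 10.54
= 109.1082 kPa

109.1082 kPa


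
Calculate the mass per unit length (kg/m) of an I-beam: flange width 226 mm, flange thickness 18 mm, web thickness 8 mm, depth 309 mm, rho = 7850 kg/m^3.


A_flanges = 2 * 226 * 18 = 8136 mm^2
A_web = (309 - 2 * 18) * 8 = 2184 mm^2
A_total = 8136 + 2184 = 10320 mm^2 = 0.010320 m^2
Weight = rho * A = 7850 * 0.010320 = 81.012 kg/m

81.012 kg/m


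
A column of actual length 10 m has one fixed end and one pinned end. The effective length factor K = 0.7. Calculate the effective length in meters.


L_eff = K * L
= 0.7 * 10
= 7.0 m

7.0 m
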